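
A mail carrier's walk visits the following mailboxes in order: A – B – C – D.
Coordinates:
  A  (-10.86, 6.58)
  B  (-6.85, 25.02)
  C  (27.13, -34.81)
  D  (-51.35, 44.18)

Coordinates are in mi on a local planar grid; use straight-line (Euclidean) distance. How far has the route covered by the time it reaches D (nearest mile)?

199 mi

Leg distances:
A→B: 18.9 mi  (cumulative 18.9 mi)
B→C: 68.8 mi  (cumulative 87.7 mi)
C→D: 111.3 mi  (cumulative 199.0 mi)
Cumulative distance at D ≈ 199 mi.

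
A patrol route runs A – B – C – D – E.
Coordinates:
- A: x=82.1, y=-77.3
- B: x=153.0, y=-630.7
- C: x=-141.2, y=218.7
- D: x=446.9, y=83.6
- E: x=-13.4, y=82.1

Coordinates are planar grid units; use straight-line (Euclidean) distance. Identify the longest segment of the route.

B–C

Leg distances:
A→B: 557.9
B→C: 898.9
C→D: 603.4
D→E: 460.3
The longest leg is B–C at 898.9.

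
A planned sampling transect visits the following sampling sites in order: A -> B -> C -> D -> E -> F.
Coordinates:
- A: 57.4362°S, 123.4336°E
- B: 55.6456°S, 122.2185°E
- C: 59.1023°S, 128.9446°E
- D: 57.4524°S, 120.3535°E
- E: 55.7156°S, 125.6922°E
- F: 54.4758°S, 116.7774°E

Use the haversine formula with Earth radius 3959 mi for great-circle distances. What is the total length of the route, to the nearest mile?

Leg distances:
A→B: 132.1 mi  (cumulative 132.1 mi)
B→C: 345.9 mi  (cumulative 478.0 mi)
C→D: 332.0 mi  (cumulative 810.0 mi)
D→E: 235.9 mi  (cumulative 1045.8 mi)
E→F: 362.5 mi  (cumulative 1408.3 mi)
Total route length ≈ 1408 mi.

1408 mi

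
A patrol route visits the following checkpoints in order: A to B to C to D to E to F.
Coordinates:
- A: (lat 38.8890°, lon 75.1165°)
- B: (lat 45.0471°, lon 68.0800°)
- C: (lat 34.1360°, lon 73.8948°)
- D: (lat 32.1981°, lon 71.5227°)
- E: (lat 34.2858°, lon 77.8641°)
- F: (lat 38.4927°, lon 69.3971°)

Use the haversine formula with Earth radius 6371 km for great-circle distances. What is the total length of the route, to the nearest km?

4041 km

Leg distances:
A→B: 897.8 km  (cumulative 897.8 km)
B→C: 1310.7 km  (cumulative 2208.5 km)
C→D: 308.5 km  (cumulative 2517.0 km)
D→E: 633.6 km  (cumulative 3150.6 km)
E→F: 890.1 km  (cumulative 4040.6 km)
Total route length ≈ 4041 km.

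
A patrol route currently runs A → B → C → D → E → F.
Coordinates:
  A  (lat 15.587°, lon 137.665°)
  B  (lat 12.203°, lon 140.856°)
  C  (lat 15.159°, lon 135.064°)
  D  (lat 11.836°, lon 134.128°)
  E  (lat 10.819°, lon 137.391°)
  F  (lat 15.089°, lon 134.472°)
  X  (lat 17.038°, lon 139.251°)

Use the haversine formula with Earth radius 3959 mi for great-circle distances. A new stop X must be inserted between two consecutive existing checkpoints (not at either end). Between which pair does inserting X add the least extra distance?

between A and B

Added distance for inserting X between each consecutive pair:
A–B: 179.2 mi
B–C: 218.5 mi
C–D: 565.3 mi
D–E: 712.1 mi
E–F: 437.6 mi
Smallest added distance is 179.2 mi, inserting between A and B.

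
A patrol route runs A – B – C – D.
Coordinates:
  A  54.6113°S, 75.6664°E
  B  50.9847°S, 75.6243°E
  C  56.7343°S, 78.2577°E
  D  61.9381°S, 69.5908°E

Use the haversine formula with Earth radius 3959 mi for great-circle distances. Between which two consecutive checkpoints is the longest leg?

Leg distances:
A→B: 250.6 mi
B→C: 411.4 mi
C→D: 471.0 mi
The longest leg is C–D at 471.0 mi.

C–D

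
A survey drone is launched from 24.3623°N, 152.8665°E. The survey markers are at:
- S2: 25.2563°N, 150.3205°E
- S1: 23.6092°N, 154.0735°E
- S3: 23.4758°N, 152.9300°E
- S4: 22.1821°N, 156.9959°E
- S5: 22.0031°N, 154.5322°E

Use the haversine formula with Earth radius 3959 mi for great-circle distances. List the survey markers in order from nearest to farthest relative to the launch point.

S3, S1, S2, S5, S4

Distance from the launch point at 24.3623°N, 152.8665°E to each:
S3 23.4758°N, 152.9300°E: 61.4 mi
S1 23.6092°N, 154.0735°E: 92.3 mi
S2 25.2563°N, 150.3205°E: 171.2 mi
S5 22.0031°N, 154.5322°E: 194.3 mi
S4 22.1821°N, 156.9959°E: 302.3 mi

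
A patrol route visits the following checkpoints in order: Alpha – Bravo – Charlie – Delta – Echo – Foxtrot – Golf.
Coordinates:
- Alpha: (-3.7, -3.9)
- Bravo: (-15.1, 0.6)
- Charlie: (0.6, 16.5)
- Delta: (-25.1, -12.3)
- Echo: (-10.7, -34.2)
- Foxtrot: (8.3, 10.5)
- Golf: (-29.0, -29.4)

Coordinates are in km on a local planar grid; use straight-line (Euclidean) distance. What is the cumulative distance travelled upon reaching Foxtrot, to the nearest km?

Leg distances:
Alpha→Bravo: 12.3 km  (cumulative 12.3 km)
Bravo→Charlie: 22.3 km  (cumulative 34.6 km)
Charlie→Delta: 38.6 km  (cumulative 73.2 km)
Delta→Echo: 26.2 km  (cumulative 99.4 km)
Echo→Foxtrot: 48.6 km  (cumulative 148.0 km)
Cumulative distance at Foxtrot ≈ 148 km.

148 km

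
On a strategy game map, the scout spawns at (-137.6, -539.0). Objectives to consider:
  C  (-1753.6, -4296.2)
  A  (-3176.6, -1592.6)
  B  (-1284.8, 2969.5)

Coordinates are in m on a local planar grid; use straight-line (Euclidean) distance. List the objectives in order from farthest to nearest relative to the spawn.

C, B, A

Computing each straight-line distance from (-137.6, -539.0):
C (-1753.6, -4296.2): 4090.0 m
B (-1284.8, 2969.5): 3691.3 m
A (-3176.6, -1592.6): 3216.5 m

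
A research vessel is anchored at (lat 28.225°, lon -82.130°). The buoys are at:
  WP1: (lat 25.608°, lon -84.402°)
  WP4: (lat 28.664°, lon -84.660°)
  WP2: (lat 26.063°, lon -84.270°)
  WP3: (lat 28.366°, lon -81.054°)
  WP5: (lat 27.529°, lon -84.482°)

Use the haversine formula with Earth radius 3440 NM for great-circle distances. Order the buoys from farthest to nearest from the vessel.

Computing each great-circle distance from (lat 28.225°, lon -82.130°):
WP1 (lat 25.608°, lon -84.402°): 198.7 NM
WP2 (lat 26.063°, lon -84.270°): 173.0 NM
WP4 (lat 28.664°, lon -84.660°): 136.1 NM
WP5 (lat 27.529°, lon -84.482°): 131.6 NM
WP3 (lat 28.366°, lon -81.054°): 57.5 NM

WP1, WP2, WP4, WP5, WP3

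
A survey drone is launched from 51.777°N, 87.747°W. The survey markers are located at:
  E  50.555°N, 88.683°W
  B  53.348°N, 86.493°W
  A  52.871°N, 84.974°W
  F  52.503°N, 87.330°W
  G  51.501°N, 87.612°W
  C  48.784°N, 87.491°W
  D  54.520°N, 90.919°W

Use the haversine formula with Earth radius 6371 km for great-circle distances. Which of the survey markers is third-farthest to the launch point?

A

Distances from the launch point (51.777°N, 87.747°W):
D: 371.1 km
C: 333.3 km
A: 224.3 km
B: 194.2 km
E: 150.7 km
F: 85.6 km
G: 32.1 km
The third-farthest is A at 224.3 km.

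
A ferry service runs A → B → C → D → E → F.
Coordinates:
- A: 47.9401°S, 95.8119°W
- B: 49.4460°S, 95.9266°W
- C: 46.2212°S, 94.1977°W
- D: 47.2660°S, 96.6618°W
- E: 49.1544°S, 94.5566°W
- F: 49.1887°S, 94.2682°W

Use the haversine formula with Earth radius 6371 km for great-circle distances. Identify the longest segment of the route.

B–C

Leg distances:
A→B: 167.7 km
B→C: 381.1 km
C→D: 220.8 km
D→E: 261.6 km
E→F: 21.3 km
The longest leg is B–C at 381.1 km.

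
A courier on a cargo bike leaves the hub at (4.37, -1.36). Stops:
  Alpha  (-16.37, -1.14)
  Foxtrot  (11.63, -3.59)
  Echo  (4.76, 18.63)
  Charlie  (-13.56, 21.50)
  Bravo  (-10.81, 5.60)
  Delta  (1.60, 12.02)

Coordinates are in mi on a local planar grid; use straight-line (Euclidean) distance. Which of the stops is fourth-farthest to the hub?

Distances from the hub ((4.37, -1.36)):
Charlie: 29.1 mi
Alpha: 20.7 mi
Echo: 20.0 mi
Bravo: 16.7 mi
Delta: 13.7 mi
Foxtrot: 7.6 mi
The fourth-farthest is Bravo at 16.7 mi.

Bravo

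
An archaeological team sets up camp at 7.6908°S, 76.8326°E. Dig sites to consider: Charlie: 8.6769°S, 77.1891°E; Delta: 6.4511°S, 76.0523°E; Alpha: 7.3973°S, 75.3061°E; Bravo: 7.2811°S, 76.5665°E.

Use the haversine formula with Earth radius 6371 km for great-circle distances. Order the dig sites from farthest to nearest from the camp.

Alpha, Delta, Charlie, Bravo

Distances from the camp:
Alpha 7.3973°S, 75.3061°E: 171.4 km
Delta 6.4511°S, 76.0523°E: 162.5 km
Charlie 8.6769°S, 77.1891°E: 116.5 km
Bravo 7.2811°S, 76.5665°E: 54.2 km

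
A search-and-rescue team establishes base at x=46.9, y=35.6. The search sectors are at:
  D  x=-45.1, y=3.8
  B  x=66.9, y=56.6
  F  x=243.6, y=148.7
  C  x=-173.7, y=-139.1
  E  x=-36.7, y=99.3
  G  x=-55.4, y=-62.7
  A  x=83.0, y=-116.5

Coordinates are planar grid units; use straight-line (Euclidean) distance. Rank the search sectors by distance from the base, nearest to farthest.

Computing each straight-line distance from x=46.9, y=35.6:
B x=66.9, y=56.6: 29.0
D x=-45.1, y=3.8: 97.3
E x=-36.7, y=99.3: 105.1
G x=-55.4, y=-62.7: 141.9
A x=83.0, y=-116.5: 156.3
F x=243.6, y=148.7: 226.9
C x=-173.7, y=-139.1: 281.4

B, D, E, G, A, F, C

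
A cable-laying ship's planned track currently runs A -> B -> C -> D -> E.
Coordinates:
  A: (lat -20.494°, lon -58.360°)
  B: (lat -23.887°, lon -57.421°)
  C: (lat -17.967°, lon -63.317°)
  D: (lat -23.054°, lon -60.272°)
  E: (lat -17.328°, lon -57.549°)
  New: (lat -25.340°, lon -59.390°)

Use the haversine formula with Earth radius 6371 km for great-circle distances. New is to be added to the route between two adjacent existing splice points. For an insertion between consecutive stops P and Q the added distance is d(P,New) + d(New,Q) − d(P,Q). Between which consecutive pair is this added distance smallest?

Added distance for inserting New between each consecutive pair:
A–B: 416.0 km
B–C: 272.2 km
C–D: 535.7 km
D–E: 483.3 km
Smallest added distance is 272.2 km, inserting between B and C.

between B and C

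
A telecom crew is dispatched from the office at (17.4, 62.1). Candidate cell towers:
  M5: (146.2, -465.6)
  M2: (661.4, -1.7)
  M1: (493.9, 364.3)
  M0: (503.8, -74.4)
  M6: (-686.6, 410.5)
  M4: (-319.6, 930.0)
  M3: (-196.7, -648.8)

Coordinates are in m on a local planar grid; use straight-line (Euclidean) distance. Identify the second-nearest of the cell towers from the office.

M5

Distance to each, sorted:
M0: 505.2 m
M5: 543.2 m
M1: 564.2 m
M2: 647.2 m
M3: 742.4 m
M6: 785.5 m
M4: 931.0 m
The second-nearest is M5 at 543.2 m.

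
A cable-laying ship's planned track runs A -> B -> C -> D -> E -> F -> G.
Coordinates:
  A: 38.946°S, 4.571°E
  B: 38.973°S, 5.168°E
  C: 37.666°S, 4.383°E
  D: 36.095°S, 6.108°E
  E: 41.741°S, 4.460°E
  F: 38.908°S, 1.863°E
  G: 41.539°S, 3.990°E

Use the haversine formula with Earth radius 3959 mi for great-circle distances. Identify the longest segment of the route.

Leg distances:
A→B: 32.1 mi
B→C: 99.8 mi
C→D: 144.5 mi
D→E: 400.0 mi
E→F: 238.8 mi
F→G: 213.6 mi
The longest leg is D–E at 400.0 mi.

D–E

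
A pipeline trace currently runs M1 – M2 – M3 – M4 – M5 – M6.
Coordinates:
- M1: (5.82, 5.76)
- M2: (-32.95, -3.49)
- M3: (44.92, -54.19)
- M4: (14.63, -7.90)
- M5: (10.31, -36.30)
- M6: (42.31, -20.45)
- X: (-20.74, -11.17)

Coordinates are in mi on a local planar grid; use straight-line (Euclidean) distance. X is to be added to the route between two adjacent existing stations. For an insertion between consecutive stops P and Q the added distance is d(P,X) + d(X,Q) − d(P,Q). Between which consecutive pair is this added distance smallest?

Added distance for inserting X between each consecutive pair:
M1–M2: 6.1 mi
M2–M3: 0.0 mi
M3–M4: 58.7 mi
M4–M5: 46.7 mi
M5–M6: 68.0 mi
Smallest added distance is 0.0 mi, inserting between M2 and M3.

between M2 and M3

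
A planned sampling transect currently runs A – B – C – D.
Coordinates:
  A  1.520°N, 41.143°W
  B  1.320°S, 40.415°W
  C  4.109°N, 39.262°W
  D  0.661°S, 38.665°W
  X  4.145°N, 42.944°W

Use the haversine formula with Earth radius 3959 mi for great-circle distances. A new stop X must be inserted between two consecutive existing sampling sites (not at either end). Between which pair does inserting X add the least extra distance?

Added distance for inserting X between each consecutive pair:
A–B: 433.3 mi
B–C: 286.3 mi
C–D: 366.1 mi
Smallest added distance is 286.3 mi, inserting between B and C.

between B and C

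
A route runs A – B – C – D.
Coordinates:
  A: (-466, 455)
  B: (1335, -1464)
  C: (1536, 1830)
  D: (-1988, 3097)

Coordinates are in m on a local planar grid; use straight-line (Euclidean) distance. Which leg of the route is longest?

C–D

Leg distances:
A→B: 2631.8 m
B→C: 3300.1 m
C→D: 3744.8 m
The longest leg is C–D at 3744.8 m.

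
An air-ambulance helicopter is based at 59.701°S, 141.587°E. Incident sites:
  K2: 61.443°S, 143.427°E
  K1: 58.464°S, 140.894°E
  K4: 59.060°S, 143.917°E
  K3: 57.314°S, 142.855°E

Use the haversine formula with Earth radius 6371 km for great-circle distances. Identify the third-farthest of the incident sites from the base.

Distances from the base (59.701°S, 141.587°E):
K3: 275.4 km
K2: 218.2 km
K4: 150.0 km
K1: 143.1 km
The third-farthest is K4 at 150.0 km.

K4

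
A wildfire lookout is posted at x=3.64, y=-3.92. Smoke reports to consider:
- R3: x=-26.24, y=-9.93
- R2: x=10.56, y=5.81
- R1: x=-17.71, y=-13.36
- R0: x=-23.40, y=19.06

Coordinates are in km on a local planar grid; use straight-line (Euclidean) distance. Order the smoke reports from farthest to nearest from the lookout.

Distance from the lookout at x=3.64, y=-3.92 to each:
R0 x=-23.40, y=19.06: 35.5 km
R3 x=-26.24, y=-9.93: 30.5 km
R1 x=-17.71, y=-13.36: 23.3 km
R2 x=10.56, y=5.81: 11.9 km

R0, R3, R1, R2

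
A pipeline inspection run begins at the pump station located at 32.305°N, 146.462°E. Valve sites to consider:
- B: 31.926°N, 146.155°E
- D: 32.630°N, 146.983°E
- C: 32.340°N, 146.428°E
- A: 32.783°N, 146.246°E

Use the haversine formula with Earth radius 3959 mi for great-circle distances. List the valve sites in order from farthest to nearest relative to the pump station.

D, A, B, C

Distances from the pump station:
D 32.630°N, 146.983°E: 37.8 mi
A 32.783°N, 146.246°E: 35.3 mi
B 31.926°N, 146.155°E: 31.8 mi
C 32.340°N, 146.428°E: 3.1 mi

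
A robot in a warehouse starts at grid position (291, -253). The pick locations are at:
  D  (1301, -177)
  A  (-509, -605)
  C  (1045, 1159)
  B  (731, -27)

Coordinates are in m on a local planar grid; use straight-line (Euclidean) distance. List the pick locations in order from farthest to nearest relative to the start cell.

C, D, A, B

Distance from the start cell at (291, -253) to each:
C (1045, 1159): 1600.7 m
D (1301, -177): 1012.9 m
A (-509, -605): 874.0 m
B (731, -27): 494.6 m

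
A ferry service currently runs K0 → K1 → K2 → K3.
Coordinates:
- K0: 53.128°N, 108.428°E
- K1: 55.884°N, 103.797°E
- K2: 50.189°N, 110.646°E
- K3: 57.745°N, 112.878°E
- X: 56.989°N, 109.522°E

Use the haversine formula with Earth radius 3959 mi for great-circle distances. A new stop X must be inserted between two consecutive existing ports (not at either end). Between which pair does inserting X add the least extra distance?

between K2 and K3

Added distance for inserting X between each consecutive pair:
K0–K1: 235.9 mi
K1–K2: 218.5 mi
K2–K3: 77.8 mi
Smallest added distance is 77.8 mi, inserting between K2 and K3.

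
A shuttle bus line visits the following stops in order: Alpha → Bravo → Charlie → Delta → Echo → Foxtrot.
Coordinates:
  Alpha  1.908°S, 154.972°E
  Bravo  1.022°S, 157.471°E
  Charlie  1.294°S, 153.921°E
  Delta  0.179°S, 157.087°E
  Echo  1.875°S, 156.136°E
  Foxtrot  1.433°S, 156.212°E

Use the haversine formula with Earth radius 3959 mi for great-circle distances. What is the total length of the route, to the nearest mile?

Leg distances:
Alpha→Bravo: 183.2 mi  (cumulative 183.2 mi)
Bravo→Charlie: 246.0 mi  (cumulative 429.1 mi)
Charlie→Delta: 231.9 mi  (cumulative 661.0 mi)
Delta→Echo: 134.3 mi  (cumulative 795.4 mi)
Echo→Foxtrot: 31.0 mi  (cumulative 826.4 mi)
Total route length ≈ 826 mi.

826 mi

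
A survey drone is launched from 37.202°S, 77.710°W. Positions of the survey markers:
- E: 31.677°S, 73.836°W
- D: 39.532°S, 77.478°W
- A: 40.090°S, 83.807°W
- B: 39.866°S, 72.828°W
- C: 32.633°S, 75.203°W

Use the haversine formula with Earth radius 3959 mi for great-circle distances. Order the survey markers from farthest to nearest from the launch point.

Distance from the launch point at 37.202°S, 77.710°W to each:
E 31.677°S, 73.836°W: 440.9 mi
A 40.090°S, 83.807°W: 384.7 mi
C 32.633°S, 75.203°W: 346.1 mi
B 39.866°S, 72.828°W: 321.7 mi
D 39.532°S, 77.478°W: 161.5 mi

E, A, C, B, D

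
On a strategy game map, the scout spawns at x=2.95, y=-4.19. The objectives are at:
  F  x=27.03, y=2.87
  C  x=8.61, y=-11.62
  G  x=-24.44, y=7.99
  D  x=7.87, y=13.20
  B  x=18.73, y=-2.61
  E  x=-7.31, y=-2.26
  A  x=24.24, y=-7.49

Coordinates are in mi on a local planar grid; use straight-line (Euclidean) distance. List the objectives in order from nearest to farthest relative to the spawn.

Distance from the spawn at x=2.95, y=-4.19 to each:
C x=8.61, y=-11.62: 9.3 mi
E x=-7.31, y=-2.26: 10.4 mi
B x=18.73, y=-2.61: 15.9 mi
D x=7.87, y=13.20: 18.1 mi
A x=24.24, y=-7.49: 21.5 mi
F x=27.03, y=2.87: 25.1 mi
G x=-24.44, y=7.99: 30.0 mi

C, E, B, D, A, F, G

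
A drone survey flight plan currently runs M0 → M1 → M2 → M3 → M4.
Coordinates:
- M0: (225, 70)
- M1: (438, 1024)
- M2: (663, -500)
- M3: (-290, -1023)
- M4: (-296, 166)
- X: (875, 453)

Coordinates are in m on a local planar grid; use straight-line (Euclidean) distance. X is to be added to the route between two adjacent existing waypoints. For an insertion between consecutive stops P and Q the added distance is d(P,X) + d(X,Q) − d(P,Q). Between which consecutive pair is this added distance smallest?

between M1 and M2

Added distance for inserting X between each consecutive pair:
M0–M1: 496.0 m
M1–M2: 154.8 m
M2–M3: 1769.6 m
M3–M4: 1897.0 m
Smallest added distance is 154.8 m, inserting between M1 and M2.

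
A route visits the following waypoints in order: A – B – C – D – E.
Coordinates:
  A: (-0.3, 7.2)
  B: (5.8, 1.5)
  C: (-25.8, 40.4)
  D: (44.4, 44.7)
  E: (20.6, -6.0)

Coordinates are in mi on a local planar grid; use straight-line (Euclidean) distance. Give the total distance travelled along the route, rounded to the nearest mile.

Leg distances:
A→B: 8.3 mi  (cumulative 8.3 mi)
B→C: 50.1 mi  (cumulative 58.5 mi)
C→D: 70.3 mi  (cumulative 128.8 mi)
D→E: 56.0 mi  (cumulative 184.8 mi)
Total route length ≈ 185 mi.

185 mi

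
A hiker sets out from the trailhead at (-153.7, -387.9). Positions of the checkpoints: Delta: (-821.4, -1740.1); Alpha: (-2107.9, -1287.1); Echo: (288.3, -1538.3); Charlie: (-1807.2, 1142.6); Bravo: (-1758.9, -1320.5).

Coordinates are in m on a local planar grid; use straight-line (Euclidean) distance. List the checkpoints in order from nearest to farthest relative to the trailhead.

Distances from the trailhead:
Echo (288.3, -1538.3): 1232.4 m
Delta (-821.4, -1740.1): 1508.1 m
Bravo (-1758.9, -1320.5): 1856.5 m
Alpha (-2107.9, -1287.1): 2151.2 m
Charlie (-1807.2, 1142.6): 2253.1 m

Echo, Delta, Bravo, Alpha, Charlie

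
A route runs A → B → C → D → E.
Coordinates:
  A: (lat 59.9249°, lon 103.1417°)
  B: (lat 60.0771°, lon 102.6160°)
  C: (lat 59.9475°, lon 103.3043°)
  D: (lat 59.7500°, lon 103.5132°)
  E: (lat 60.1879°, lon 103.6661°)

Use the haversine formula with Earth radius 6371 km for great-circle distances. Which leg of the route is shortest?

Leg distances:
A→B: 33.8 km
B→C: 40.9 km
C→D: 24.9 km
D→E: 49.4 km
The shortest leg is C–D at 24.9 km.

C–D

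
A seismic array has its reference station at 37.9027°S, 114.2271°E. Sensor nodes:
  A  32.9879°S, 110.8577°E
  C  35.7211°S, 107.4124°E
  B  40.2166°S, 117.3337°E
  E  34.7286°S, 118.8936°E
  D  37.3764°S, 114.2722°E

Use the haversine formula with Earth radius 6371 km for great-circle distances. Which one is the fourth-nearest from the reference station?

Distance to each, sorted:
D: 58.7 km
B: 371.6 km
E: 547.0 km
A: 625.8 km
C: 653.2 km
The fourth-nearest is A at 625.8 km.

A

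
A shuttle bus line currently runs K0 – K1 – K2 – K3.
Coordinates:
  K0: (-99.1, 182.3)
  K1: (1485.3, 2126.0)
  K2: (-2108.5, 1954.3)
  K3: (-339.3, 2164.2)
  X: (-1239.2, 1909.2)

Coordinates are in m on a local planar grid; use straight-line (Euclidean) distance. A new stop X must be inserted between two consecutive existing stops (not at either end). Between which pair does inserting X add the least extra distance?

between K1 and K2

Added distance for inserting X between each consecutive pair:
K0–K1: 2294.8 m
K1–K2: 5.7 m
K2–K3: 24.2 m
Smallest added distance is 5.7 m, inserting between K1 and K2.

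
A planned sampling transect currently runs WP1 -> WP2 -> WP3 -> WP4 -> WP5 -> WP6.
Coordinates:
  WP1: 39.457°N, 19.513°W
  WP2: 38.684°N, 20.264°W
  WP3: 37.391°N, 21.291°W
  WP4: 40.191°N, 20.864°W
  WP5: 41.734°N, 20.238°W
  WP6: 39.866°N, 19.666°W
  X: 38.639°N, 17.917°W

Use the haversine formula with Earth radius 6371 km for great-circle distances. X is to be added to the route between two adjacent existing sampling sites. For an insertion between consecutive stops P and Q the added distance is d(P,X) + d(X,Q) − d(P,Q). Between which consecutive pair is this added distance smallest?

between WP1 and WP2

Added distance for inserting X between each consecutive pair:
WP1–WP2: 261.3 km
WP2–WP3: 360.8 km
WP3–WP4: 319.3 km
WP4–WP5: 523.5 km
WP5–WP6: 386.6 km
Smallest added distance is 261.3 km, inserting between WP1 and WP2.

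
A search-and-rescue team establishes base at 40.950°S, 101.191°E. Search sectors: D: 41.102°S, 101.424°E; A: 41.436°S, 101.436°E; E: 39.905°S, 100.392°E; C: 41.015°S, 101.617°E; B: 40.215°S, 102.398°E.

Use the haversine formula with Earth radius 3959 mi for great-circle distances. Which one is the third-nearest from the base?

A

Distances from the base (40.950°S, 101.191°E):
D: 16.1 mi
C: 22.7 mi
A: 35.9 mi
B: 81.2 mi
E: 83.5 mi
The third-nearest is A at 35.9 mi.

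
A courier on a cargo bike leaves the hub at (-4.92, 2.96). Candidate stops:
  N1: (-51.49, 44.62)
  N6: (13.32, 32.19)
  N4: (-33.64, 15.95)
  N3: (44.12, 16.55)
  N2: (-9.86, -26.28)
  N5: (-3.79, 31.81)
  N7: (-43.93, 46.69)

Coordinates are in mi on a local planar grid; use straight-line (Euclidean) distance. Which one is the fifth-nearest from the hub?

N3

Distance to each, sorted:
N5: 28.9 mi
N2: 29.7 mi
N4: 31.5 mi
N6: 34.5 mi
N3: 50.9 mi
N7: 58.6 mi
N1: 62.5 mi
The fifth-nearest is N3 at 50.9 mi.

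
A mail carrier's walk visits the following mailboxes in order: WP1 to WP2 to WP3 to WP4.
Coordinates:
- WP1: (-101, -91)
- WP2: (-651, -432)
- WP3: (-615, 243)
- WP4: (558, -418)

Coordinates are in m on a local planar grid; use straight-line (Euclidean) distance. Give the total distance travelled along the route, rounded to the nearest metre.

Leg distances:
WP1→WP2: 647.1 m  (cumulative 647.1 m)
WP2→WP3: 676.0 m  (cumulative 1323.1 m)
WP3→WP4: 1346.4 m  (cumulative 2669.5 m)
Total route length ≈ 2670 m.

2670 m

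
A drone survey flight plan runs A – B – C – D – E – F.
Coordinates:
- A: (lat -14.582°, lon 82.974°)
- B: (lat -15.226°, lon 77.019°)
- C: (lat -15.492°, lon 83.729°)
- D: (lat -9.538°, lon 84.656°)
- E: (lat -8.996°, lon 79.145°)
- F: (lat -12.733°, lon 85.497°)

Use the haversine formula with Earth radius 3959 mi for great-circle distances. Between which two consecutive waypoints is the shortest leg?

Leg distances:
A→B: 400.1 mi
B→C: 447.4 mi
C→D: 416.1 mi
D→E: 377.7 mi
E→F: 502.4 mi
The shortest leg is D–E at 377.7 mi.

D–E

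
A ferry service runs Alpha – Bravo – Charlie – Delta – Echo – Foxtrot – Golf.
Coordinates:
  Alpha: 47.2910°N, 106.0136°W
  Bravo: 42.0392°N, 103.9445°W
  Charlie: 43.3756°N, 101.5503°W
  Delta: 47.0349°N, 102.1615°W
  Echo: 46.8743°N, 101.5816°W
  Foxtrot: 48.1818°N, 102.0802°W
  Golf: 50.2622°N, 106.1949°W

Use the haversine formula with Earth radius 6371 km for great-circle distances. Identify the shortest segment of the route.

Delta–Echo

Leg distances:
Alpha→Bravo: 606.4 km
Bravo→Charlie: 245.6 km
Charlie→Delta: 409.7 km
Delta→Echo: 47.5 km
Echo→Foxtrot: 150.1 km
Foxtrot→Golf: 377.8 km
The shortest leg is Delta–Echo at 47.5 km.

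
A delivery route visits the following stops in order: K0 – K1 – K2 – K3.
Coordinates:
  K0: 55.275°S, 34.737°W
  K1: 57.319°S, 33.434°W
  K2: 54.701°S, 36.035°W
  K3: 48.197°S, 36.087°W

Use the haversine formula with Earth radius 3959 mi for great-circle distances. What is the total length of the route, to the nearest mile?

Leg distances:
K0→K1: 149.8 mi  (cumulative 149.8 mi)
K1→K2: 206.9 mi  (cumulative 356.7 mi)
K2→K3: 449.4 mi  (cumulative 806.1 mi)
Total route length ≈ 806 mi.

806 mi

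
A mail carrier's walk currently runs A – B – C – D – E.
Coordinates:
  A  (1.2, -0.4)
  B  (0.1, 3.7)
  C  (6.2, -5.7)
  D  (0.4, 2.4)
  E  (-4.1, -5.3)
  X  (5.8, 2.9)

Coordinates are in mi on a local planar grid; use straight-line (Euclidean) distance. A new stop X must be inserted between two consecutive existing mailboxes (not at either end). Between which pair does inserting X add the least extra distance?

between B and C

Added distance for inserting X between each consecutive pair:
A–B: 7.2 mi
B–C: 3.2 mi
C–D: 4.1 mi
D–E: 9.4 mi
Smallest added distance is 3.2 mi, inserting between B and C.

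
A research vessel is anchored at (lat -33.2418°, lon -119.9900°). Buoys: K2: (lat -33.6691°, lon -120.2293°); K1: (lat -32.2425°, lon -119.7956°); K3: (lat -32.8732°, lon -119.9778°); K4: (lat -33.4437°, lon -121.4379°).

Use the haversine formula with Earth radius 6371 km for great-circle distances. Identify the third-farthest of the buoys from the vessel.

K2

Distances from the vessel ((lat -33.2418°, lon -119.9900°)):
K4: 136.4 km
K1: 112.6 km
K2: 52.4 km
K3: 41.0 km
The third-farthest is K2 at 52.4 km.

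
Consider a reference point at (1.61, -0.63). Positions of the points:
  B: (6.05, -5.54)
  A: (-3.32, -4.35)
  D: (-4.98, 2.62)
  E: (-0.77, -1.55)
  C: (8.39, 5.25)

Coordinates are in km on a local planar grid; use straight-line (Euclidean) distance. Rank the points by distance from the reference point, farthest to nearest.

Distances from the reference point:
C (8.39, 5.25): 9.0 km
D (-4.98, 2.62): 7.3 km
B (6.05, -5.54): 6.6 km
A (-3.32, -4.35): 6.2 km
E (-0.77, -1.55): 2.6 km

C, D, B, A, E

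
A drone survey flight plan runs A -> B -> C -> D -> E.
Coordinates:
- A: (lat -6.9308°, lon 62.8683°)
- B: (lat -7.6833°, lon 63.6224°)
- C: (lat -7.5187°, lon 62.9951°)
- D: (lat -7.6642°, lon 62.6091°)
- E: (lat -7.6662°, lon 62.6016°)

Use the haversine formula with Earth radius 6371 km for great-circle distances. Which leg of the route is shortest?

D–E

Leg distances:
A→B: 118.0 km
B→C: 71.5 km
C→D: 45.5 km
D→E: 0.9 km
The shortest leg is D–E at 0.9 km.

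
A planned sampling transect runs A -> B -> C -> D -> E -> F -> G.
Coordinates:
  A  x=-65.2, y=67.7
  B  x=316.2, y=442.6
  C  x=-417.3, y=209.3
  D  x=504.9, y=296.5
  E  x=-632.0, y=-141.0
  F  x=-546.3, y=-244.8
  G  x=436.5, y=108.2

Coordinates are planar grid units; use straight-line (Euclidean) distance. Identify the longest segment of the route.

Leg distances:
A→B: 534.8
B→C: 769.7
C→D: 926.3
D→E: 1218.2
E→F: 134.6
F→G: 1044.3
The longest leg is D–E at 1218.2.

D–E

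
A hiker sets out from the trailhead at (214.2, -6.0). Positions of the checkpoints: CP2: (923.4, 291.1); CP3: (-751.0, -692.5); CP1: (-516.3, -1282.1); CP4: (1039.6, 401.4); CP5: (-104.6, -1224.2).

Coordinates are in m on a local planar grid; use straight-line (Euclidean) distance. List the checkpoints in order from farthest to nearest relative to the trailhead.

CP1, CP5, CP3, CP4, CP2

Distances from the trailhead:
CP1 (-516.3, -1282.1): 1470.4 m
CP5 (-104.6, -1224.2): 1259.2 m
CP3 (-751.0, -692.5): 1184.4 m
CP4 (1039.6, 401.4): 920.5 m
CP2 (923.4, 291.1): 768.9 m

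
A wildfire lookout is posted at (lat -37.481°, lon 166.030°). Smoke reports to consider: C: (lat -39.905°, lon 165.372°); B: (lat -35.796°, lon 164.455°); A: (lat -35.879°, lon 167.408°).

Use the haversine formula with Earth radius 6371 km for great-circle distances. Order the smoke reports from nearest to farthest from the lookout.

A, B, C

Computing each great-circle distance from (lat -37.481°, lon 166.030°):
A (lat -35.879°, lon 167.408°): 216.4 km
B (lat -35.796°, lon 164.455°): 234.2 km
C (lat -39.905°, lon 165.372°): 275.5 km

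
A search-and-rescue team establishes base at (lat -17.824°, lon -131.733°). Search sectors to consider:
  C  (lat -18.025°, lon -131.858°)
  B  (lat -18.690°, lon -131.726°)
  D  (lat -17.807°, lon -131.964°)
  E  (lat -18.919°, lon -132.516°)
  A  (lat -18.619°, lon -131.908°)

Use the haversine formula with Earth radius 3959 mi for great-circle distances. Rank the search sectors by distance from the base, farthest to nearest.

E, B, A, C, D

Distance from the base at (lat -17.824°, lon -131.733°) to each:
E (lat -18.919°, lon -132.516°): 91.4 mi
B (lat -18.690°, lon -131.726°): 59.8 mi
A (lat -18.619°, lon -131.908°): 56.1 mi
C (lat -18.025°, lon -131.858°): 16.1 mi
D (lat -17.807°, lon -131.964°): 15.2 mi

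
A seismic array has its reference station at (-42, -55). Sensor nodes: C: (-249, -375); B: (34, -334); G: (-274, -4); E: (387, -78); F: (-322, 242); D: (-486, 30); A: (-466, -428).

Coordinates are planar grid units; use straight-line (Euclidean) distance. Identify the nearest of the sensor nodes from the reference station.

G

Distances from the reference station ((-42, -55)):
G: 237.5
B: 289.2
C: 381.1
F: 408.2
E: 429.6
D: 452.1
A: 564.7
The nearest is G at 237.5.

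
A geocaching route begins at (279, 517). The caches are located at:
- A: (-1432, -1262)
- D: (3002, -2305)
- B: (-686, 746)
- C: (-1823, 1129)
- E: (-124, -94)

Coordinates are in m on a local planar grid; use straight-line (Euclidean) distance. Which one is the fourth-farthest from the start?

B

Distance to each, sorted:
D: 3921.5 m
A: 2468.3 m
C: 2189.3 m
B: 991.8 m
E: 731.9 m
The fourth-farthest is B at 991.8 m.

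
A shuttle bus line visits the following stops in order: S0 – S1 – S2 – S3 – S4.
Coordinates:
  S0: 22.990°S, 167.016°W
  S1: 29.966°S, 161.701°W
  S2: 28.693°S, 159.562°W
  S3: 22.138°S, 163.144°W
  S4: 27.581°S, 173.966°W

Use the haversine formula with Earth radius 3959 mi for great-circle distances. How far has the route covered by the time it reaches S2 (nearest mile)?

Leg distances:
S0→S1: 583.2 mi  (cumulative 583.2 mi)
S1→S2: 156.0 mi  (cumulative 739.2 mi)
Cumulative distance at S2 ≈ 739 mi.

739 mi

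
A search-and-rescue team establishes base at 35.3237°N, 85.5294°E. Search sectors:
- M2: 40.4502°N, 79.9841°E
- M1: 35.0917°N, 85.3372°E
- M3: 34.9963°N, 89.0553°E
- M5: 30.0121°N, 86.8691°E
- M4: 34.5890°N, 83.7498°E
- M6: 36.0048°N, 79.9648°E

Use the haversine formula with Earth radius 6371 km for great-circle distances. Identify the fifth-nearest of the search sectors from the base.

Distances from the base (35.3237°N, 85.5294°E):
M1: 31.2 km
M4: 181.6 km
M3: 322.6 km
M6: 508.3 km
M5: 603.8 km
M2: 749.2 km
The fifth-nearest is M5 at 603.8 km.

M5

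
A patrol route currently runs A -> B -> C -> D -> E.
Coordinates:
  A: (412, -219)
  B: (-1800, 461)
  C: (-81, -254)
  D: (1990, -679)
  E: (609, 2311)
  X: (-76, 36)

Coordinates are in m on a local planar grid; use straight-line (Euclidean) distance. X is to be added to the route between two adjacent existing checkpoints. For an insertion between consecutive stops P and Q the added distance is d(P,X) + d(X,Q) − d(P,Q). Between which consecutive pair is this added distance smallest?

Added distance for inserting X between each consecutive pair:
A–B: 12.1 m
B–C: 203.9 m
C–D: 362.1 m
D–E: 1268.6 m
Smallest added distance is 12.1 m, inserting between A and B.

between A and B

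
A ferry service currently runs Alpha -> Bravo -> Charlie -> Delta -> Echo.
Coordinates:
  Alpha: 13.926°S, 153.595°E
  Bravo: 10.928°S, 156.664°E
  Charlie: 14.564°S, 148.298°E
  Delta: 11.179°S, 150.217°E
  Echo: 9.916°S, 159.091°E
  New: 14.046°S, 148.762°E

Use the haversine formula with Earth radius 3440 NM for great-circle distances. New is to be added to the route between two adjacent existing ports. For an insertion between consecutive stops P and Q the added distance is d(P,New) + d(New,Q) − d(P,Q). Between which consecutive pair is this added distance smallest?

Added distance for inserting New between each consecutive pair:
Alpha–Bravo: 526.7 NM
Bravo–Charlie: 4.5 NM
Charlie–Delta: 1.1 NM
Delta–Echo: 318.1 NM
Smallest added distance is 1.1 NM, inserting between Charlie and Delta.

between Charlie and Delta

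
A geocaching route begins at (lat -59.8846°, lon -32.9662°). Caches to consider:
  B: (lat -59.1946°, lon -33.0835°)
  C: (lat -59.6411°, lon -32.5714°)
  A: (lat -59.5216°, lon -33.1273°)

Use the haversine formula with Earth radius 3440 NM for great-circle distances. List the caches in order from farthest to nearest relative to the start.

Computing each great-circle distance from (lat -59.8846°, lon -32.9662°):
B (lat -59.1946°, lon -33.0835°): 41.6 NM
A (lat -59.5216°, lon -33.1273°): 22.3 NM
C (lat -59.6411°, lon -32.5714°): 18.9 NM

B, A, C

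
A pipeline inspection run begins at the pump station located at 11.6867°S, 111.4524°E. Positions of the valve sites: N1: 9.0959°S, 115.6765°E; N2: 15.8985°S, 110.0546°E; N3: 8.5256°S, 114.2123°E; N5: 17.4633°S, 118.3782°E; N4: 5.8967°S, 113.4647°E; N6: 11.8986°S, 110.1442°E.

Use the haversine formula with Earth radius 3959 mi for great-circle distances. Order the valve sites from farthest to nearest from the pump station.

N5, N4, N1, N2, N3, N6

Distance from the pump station at 11.6867°S, 111.4524°E to each:
N5 17.4633°S, 118.3782°E: 611.2 mi
N4 5.8967°S, 113.4647°E: 423.0 mi
N1 9.0959°S, 115.6765°E: 338.3 mi
N2 15.8985°S, 110.0546°E: 305.8 mi
N3 8.5256°S, 114.2123°E: 288.0 mi
N6 11.8986°S, 110.1442°E: 89.7 mi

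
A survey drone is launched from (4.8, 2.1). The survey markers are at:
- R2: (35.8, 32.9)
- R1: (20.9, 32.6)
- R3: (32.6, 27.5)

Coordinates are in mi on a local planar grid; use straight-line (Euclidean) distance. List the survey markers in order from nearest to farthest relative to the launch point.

R1, R3, R2

Distances from the launch point:
R1 (20.9, 32.6): 34.5 mi
R3 (32.6, 27.5): 37.7 mi
R2 (35.8, 32.9): 43.7 mi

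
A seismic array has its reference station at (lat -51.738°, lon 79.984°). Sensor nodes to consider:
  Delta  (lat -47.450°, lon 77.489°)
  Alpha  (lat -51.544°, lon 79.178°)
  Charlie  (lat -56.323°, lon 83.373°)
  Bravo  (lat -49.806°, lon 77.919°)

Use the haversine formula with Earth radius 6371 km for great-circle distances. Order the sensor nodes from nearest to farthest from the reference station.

Alpha, Bravo, Delta, Charlie

Computing each great-circle distance from (lat -51.738°, lon 79.984°):
Alpha (lat -51.544°, lon 79.178°): 59.7 km
Bravo (lat -49.806°, lon 77.919°): 259.3 km
Delta (lat -47.450°, lon 77.489°): 509.5 km
Charlie (lat -56.323°, lon 83.373°): 555.6 km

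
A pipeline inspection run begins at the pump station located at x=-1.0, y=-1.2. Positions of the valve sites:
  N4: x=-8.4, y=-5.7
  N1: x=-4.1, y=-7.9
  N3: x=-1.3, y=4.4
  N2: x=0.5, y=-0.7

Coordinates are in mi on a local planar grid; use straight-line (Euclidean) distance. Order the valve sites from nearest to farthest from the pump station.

N2, N3, N1, N4

Distance from the pump station at x=-1.0, y=-1.2 to each:
N2 x=0.5, y=-0.7: 1.6 mi
N3 x=-1.3, y=4.4: 5.6 mi
N1 x=-4.1, y=-7.9: 7.4 mi
N4 x=-8.4, y=-5.7: 8.7 mi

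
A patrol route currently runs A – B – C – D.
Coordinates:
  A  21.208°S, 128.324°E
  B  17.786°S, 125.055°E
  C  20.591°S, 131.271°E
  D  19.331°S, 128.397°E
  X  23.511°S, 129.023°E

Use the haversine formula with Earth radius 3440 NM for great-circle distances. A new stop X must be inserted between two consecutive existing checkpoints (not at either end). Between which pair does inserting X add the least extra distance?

between B and C

Added distance for inserting X between each consecutive pair:
A–B: 276.8 NM
B–C: 234.4 NM
C–D: 289.8 NM
Smallest added distance is 234.4 NM, inserting between B and C.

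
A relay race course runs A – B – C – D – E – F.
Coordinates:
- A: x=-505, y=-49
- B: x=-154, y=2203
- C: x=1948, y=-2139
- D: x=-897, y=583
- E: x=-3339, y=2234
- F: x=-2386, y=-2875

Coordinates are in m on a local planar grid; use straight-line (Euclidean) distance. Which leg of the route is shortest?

Leg distances:
A→B: 2279.2 m
B→C: 4824.0 m
C→D: 3937.4 m
D→E: 2947.7 m
E→F: 5197.1 m
The shortest leg is A–B at 2279.2 m.

A–B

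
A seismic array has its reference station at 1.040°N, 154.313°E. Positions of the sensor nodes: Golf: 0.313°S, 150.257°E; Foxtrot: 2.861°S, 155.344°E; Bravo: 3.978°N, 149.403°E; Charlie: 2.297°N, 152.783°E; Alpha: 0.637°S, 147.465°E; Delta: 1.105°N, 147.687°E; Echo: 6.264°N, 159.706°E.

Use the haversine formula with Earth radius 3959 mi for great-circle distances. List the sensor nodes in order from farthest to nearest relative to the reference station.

Computing each great-circle distance from 1.040°N, 154.313°E:
Echo 6.264°N, 159.706°E: 518.2 mi
Alpha 0.637°S, 147.465°E: 487.1 mi
Delta 1.105°N, 147.687°E: 457.8 mi
Bravo 3.978°N, 149.403°E: 395.1 mi
Golf 0.313°S, 150.257°E: 295.4 mi
Foxtrot 2.861°S, 155.344°E: 278.8 mi
Charlie 2.297°N, 152.783°E: 136.8 mi

Echo, Alpha, Delta, Bravo, Golf, Foxtrot, Charlie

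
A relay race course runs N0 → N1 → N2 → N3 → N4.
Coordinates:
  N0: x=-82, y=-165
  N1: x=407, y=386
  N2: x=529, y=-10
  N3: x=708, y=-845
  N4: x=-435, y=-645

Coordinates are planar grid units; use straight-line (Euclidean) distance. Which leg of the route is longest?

N3–N4

Leg distances:
N0→N1: 736.7
N1→N2: 414.4
N2→N3: 854.0
N3→N4: 1160.4
The longest leg is N3–N4 at 1160.4.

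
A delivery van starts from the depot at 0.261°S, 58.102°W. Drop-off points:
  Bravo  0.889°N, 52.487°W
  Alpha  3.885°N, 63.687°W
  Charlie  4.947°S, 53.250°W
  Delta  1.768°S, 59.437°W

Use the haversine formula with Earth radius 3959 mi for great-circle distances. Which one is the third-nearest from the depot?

Charlie

Distance to each, sorted:
Delta: 139.1 mi
Bravo: 396.0 mi
Charlie: 465.8 mi
Alpha: 480.4 mi
The third-nearest is Charlie at 465.8 mi.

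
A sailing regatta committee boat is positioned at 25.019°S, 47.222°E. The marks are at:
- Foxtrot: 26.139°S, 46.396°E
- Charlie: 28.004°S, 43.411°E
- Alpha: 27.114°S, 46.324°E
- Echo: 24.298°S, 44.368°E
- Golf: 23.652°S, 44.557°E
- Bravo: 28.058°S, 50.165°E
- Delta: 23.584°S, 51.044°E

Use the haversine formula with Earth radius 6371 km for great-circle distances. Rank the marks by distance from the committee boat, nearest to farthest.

Foxtrot, Alpha, Echo, Golf, Delta, Bravo, Charlie

Distances from the committee boat:
Foxtrot 26.139°S, 46.396°E: 149.6 km
Alpha 27.114°S, 46.324°E: 249.6 km
Echo 24.298°S, 44.368°E: 299.3 km
Golf 23.652°S, 44.557°E: 309.8 km
Delta 23.584°S, 51.044°E: 418.9 km
Bravo 28.058°S, 50.165°E: 447.1 km
Charlie 28.004°S, 43.411°E: 503.9 km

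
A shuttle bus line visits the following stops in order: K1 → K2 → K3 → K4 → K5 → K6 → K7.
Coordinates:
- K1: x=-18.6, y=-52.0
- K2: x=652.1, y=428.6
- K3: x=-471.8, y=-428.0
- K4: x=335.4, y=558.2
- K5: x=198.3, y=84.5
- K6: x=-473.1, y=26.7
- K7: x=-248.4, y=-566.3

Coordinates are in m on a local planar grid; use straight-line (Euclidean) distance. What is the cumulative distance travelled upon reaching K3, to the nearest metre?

2238 m

Leg distances:
K1→K2: 825.1 m  (cumulative 825.1 m)
K2→K3: 1413.1 m  (cumulative 2238.2 m)
Cumulative distance at K3 ≈ 2238 m.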